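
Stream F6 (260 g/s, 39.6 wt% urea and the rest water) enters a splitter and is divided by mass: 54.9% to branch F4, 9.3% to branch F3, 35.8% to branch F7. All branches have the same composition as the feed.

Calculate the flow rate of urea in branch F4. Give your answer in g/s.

56.53 g/s

Branch F4 total = 0.549×260 = 142.74 g/s.
urea in F4 = 0.396×142.74 = 56.525 g/s.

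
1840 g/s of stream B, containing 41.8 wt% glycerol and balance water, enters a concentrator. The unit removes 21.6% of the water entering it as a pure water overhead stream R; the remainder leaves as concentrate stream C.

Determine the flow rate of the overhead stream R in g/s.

231.3 g/s

water entering = 1840×0.582 = 1070.9 g/s; overhead removed = 0.216×1070.9 = 231.31 g/s.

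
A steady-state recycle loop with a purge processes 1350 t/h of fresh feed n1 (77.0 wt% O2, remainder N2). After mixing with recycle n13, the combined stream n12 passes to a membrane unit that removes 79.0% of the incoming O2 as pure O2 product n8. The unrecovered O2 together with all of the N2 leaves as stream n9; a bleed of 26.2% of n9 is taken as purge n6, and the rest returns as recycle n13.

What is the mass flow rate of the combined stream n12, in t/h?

N2 enters only via n1 and leaves only via the purge: 1350×0.230 = 0.262×(N2 in n9), and the membrane unit passes all N2, so N2 in n12 = N2 in n9 = 1185.1 t/h.
O2 in n12: m_A = 1350×0.770 + (1−0.262)·(1−0.790)·m_A, so m_A = 1039.5/0.8450 = 1230.1 t/h.
n12 = 1230.1 + 1185.1 = 2415.3 t/h.

2415 t/h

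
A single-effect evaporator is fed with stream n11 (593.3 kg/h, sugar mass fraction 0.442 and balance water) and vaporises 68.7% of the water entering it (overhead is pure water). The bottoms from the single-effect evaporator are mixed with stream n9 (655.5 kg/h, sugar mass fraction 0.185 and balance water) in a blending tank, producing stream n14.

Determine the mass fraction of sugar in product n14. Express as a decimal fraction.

Vapour removed = 0.687×0.558×593.3 = 227.44 kg/h; concentrate = 365.86 kg/h.
sugar reaching the mixer = 262.24 (from concentrate) + 655.5×0.185 = 383.51 kg/h.
Product flow = 365.86 + 655.5 = 1021.4 kg/h; sugar fraction = 0.375.

0.375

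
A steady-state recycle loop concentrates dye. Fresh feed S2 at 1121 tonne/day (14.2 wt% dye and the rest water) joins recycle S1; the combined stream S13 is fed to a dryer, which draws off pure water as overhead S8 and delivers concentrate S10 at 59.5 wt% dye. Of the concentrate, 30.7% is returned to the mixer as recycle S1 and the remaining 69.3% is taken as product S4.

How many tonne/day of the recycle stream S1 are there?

Overall dye balance (none leaves overhead): dye in fresh feed = dye in product, i.e. 1121×0.142 = (1−0.307)·S10·0.595.
S10 = 159.18/(0.595×0.693) = 386.05 tonne/day.
Recycle S1 = 0.307×386.05 = 118.52 tonne/day.

118.5 tonne/day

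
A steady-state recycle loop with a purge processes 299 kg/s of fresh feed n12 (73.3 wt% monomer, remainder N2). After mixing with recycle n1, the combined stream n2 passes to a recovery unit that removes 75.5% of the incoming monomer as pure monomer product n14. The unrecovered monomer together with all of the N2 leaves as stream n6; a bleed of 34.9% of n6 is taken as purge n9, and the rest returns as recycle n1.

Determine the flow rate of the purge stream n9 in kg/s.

102.1 kg/s

N2 enters only via n12 and leaves only via the purge: 299×0.267 = 0.349×(N2 in n6), and the recovery unit passes all N2, so N2 in n2 = N2 in n6 = 228.75 kg/s.
monomer in n2: m_A = 299×0.733 + (1−0.349)·(1−0.755)·m_A, so m_A = 219.17/0.8405 = 260.76 kg/s.
n6 = (1−0.755)×260.76 + 228.75 = 292.63 kg/s.
Purge n9 = 0.349×292.63 = 102.13 kg/s.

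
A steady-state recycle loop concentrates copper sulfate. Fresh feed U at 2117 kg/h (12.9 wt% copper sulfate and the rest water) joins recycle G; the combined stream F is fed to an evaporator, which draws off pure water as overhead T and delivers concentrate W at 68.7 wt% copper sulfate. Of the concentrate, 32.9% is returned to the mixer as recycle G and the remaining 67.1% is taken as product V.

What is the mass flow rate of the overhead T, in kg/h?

1719 kg/h

Overall copper sulfate balance (none leaves overhead): copper sulfate in fresh feed = copper sulfate in product, i.e. 2117×0.129 = (1−0.329)·W·0.687.
W = 273.09/(0.687×0.671) = 592.42 kg/h.
Recycle G = 0.329×592.42 = 194.91 kg/h.
Combined feed F = 2117 + 194.91 = 2311.9 kg/h.
Overhead T = F − W = 2311.9 − 592.42 = 1719.5 kg/h.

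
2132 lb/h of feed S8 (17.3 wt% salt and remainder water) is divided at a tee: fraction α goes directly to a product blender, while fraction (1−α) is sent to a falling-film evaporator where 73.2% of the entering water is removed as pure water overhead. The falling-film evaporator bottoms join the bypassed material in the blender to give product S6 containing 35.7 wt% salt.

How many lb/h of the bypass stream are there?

316.8 lb/h

All 2132×0.173 = 368.84 lb/h of salt reaches S6, so S6 = 368.84/0.357 = 1033.2 lb/h and vapour = 1098.8 lb/h.
The evaporator receives (1−α)·2132 of feed at 0.827 water and removes 0.732 of that water:
0.732×0.827×(1−α)×2132 = 1098.8
(1−α) = 1098.8/1290.6 = 0.8514;  α = 0.1486.
Bypass flow = 0.1486×2132 = 316.82 lb/h.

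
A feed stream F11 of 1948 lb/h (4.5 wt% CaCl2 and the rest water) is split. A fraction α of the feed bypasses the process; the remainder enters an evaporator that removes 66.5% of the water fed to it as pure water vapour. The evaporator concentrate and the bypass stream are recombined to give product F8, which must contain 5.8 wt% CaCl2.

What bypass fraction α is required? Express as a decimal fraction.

All 1948×0.045 = 87.66 lb/h of CaCl2 reaches F8, so F8 = 87.66/0.058 = 1511.4 lb/h and vapour = 436.62 lb/h.
The evaporator receives (1−α)·1948 of feed at 0.955 water and removes 0.665 of that water:
0.665×0.955×(1−α)×1948 = 436.62
(1−α) = 436.62/1237.1 = 0.3529;  α = 0.6471.

0.647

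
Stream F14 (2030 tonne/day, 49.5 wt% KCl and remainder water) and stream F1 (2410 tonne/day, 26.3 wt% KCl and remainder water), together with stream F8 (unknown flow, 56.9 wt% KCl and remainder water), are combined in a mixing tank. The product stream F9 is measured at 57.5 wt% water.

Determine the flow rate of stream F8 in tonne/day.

Let F8 be the unknown flow. Total out = 4440 + F8.
water balance: 2801.3 + 0.431·F8 = 0.575·(4440 + F8)
(0.431 − 0.575)·F8 = 0.575×4440 − 2801.3 = -248.32
F8 = -248.32 / -0.144 = 1724.4 tonne/day

1724 tonne/day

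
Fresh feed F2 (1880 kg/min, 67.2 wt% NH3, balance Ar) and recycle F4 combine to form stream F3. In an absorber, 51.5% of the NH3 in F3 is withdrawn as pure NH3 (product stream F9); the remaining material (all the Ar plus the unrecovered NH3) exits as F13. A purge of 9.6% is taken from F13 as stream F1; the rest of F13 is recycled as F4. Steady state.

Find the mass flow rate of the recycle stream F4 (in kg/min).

6793 kg/min

Ar enters only via F2 and leaves only via the purge: 1880×0.328 = 0.096×(Ar in F13), and the absorber passes all Ar, so Ar in F3 = Ar in F13 = 6423.3 kg/min.
NH3 in F3: m_A = 1880×0.672 + (1−0.096)·(1−0.515)·m_A, so m_A = 1263.4/0.5616 = 2249.7 kg/min.
F13 = (1−0.515)×2249.7 + 6423.3 = 7514.5 kg/min.
Recycle F4 = (1−0.096)×7514.5 = 6793.1 kg/min.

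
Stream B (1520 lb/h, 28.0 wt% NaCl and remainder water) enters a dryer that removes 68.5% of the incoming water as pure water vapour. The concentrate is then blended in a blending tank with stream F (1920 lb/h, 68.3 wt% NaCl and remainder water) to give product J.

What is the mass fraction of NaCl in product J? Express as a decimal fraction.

Vapour removed = 0.685×0.720×1520 = 749.66 lb/h; concentrate = 770.34 lb/h.
NaCl reaching the mixer = 425.6 (from concentrate) + 1920×0.683 = 1737 lb/h.
Product flow = 770.34 + 1920 = 2690.3 lb/h; NaCl fraction = 0.646.

0.646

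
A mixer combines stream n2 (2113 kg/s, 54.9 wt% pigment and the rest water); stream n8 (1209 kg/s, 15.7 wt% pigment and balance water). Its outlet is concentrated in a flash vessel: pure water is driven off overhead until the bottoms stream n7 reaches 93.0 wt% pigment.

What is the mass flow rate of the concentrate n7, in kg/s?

1451 kg/s

pigment entering = 2113×0.549 + 1209×0.157 = 1349.8 kg/s.
All pigment reports to n7, so n7 = 1349.8/0.930 = 1451.5 kg/s.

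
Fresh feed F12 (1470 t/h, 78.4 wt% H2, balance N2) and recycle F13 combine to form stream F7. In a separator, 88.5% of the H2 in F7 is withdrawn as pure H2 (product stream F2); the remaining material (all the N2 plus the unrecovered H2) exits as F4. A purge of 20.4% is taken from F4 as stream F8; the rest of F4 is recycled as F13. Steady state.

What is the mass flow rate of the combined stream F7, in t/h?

2825 t/h

N2 enters only via F12 and leaves only via the purge: 1470×0.216 = 0.204×(N2 in F4), and the separator passes all N2, so N2 in F7 = N2 in F4 = 1556.5 t/h.
H2 in F7: m_A = 1470×0.784 + (1−0.204)·(1−0.885)·m_A, so m_A = 1152.5/0.9085 = 1268.6 t/h.
F7 = 1268.6 + 1556.5 = 2825.1 t/h.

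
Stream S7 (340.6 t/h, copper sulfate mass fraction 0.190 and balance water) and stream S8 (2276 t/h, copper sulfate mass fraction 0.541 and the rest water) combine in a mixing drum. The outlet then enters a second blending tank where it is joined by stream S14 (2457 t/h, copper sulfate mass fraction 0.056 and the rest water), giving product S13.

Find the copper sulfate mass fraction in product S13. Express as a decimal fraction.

Overall, product flow = 5073.6 t/h.
copper sulfate in = 340.6×0.190 + 2276×0.541 + 2457×0.056 = 1433.6 t/h.
copper sulfate fraction in S13 = 0.283.

0.283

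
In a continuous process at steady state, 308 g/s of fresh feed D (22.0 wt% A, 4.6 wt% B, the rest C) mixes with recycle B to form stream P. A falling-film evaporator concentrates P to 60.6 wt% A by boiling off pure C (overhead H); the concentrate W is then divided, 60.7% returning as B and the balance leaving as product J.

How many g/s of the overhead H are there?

Overall A balance (none leaves overhead): A in fresh feed = A in product, i.e. 308×0.220 = (1−0.607)·W·0.606.
W = 67.76/(0.606×0.393) = 284.52 g/s.
Recycle B = 0.607×284.52 = 172.7 g/s.
Combined feed P = 308 + 172.7 = 480.7 g/s.
Overhead H = P − W = 480.7 − 284.52 = 196.18 g/s.

196.2 g/s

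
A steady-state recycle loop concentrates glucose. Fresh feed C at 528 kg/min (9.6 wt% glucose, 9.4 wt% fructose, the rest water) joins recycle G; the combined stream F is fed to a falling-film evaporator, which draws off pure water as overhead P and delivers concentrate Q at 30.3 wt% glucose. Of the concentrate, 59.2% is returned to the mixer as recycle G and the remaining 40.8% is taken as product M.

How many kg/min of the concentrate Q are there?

410 kg/min

Overall glucose balance (none leaves overhead): glucose in fresh feed = glucose in product, i.e. 528×0.096 = (1−0.592)·Q·0.303.
Q = 50.688/(0.303×0.408) = 410.02 kg/min.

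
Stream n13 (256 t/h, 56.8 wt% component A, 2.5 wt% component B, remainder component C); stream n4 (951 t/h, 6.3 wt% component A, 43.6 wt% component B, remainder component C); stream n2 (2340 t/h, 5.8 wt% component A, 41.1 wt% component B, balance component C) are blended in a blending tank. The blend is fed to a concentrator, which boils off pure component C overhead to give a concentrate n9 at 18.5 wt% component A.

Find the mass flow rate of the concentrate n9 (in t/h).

1843 t/h

component A entering = 256×0.568 + 951×0.063 + 2340×0.058 = 341.04 t/h.
All component A reports to n9, so n9 = 341.04/0.185 = 1843.5 t/h.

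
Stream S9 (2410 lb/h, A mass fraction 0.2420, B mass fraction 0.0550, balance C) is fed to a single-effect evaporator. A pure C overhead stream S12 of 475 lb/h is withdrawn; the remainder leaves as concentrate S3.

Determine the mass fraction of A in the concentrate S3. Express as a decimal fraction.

A is not removed: 2410×0.242 = 583.22 lb/h of A enters S3.
Concentrate = 2410 − 475 = 1935 lb/h.
Mass fraction = 583.22/1935 = 0.3014.

0.3014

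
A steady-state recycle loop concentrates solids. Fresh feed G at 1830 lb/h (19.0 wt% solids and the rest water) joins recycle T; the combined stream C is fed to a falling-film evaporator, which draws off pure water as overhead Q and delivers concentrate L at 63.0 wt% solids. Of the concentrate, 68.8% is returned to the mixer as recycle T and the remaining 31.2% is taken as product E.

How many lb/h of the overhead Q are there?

1278 lb/h

Overall solids balance (none leaves overhead): solids in fresh feed = solids in product, i.e. 1830×0.190 = (1−0.688)·L·0.630.
L = 347.7/(0.630×0.312) = 1768.9 lb/h.
Recycle T = 0.688×1768.9 = 1217 lb/h.
Combined feed C = 1830 + 1217 = 3047 lb/h.
Overhead Q = C − L = 3047 − 1768.9 = 1278.1 lb/h.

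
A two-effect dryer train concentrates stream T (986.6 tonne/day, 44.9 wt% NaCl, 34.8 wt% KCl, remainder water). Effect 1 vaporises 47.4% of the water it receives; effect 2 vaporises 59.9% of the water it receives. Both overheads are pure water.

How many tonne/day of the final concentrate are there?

828.6 tonne/day

water in feed = 986.6×0.203 = 200.28 tonne/day.
After stage 1: water left = (1−0.474)×200.28 = 105.35; stream total = 891.67 tonne/day.
After stage 2: water left = (1−0.599)×105.35 = 42.244; final concentrate = 828.56 tonne/day.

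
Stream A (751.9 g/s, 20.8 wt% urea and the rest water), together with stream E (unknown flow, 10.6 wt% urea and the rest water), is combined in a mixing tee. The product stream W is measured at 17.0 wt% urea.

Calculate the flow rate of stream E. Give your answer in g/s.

Let E be the unknown flow. Total out = 751.9 + E.
urea balance: 156.4 + 0.106·E = 0.170·(751.9 + E)
(0.106 − 0.170)·E = 0.170×751.9 − 156.4 = -28.572
E = -28.572 / -0.064 = 446.44 g/s

446.4 g/s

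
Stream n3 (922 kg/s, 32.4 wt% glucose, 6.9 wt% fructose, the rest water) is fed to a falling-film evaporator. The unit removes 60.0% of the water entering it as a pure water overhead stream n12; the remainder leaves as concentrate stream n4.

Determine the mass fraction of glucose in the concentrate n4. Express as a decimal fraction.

0.510

glucose is not removed: 922×0.324 = 298.73 kg/s of glucose enters n4.
water entering = 922×0.607 = 559.65 kg/s; overhead removed = 0.600×559.65 = 335.79 kg/s.
Concentrate = 922 − 335.79 = 586.21 kg/s.
Mass fraction = 298.73/586.21 = 0.510.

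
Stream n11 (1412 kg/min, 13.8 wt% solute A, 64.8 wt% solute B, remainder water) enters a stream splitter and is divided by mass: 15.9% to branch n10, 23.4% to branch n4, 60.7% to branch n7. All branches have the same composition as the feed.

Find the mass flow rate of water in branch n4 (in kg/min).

70.71 kg/min

Branch n4 total = 0.234×1412 = 330.41 kg/min.
water in n4 = 0.214×330.41 = 70.707 kg/min.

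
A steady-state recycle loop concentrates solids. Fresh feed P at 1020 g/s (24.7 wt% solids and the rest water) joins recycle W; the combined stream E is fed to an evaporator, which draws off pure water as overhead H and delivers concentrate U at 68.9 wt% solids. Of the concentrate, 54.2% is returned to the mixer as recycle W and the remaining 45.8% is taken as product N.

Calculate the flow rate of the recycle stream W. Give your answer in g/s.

432.7 g/s

Overall solids balance (none leaves overhead): solids in fresh feed = solids in product, i.e. 1020×0.247 = (1−0.542)·U·0.689.
U = 251.94/(0.689×0.458) = 798.39 g/s.
Recycle W = 0.542×798.39 = 432.72 g/s.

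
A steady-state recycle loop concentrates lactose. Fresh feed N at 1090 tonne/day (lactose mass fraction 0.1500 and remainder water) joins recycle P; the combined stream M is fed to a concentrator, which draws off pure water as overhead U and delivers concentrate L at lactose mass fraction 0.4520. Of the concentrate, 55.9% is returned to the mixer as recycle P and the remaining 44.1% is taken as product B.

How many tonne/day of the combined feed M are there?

1549 tonne/day

Overall lactose balance (none leaves overhead): lactose in fresh feed = lactose in product, i.e. 1090×0.150 = (1−0.559)·L·0.452.
L = 163.5/(0.452×0.441) = 820.24 tonne/day.
Recycle P = 0.559×820.24 = 458.51 tonne/day.
Combined feed M = 1090 + 458.51 = 1548.5 tonne/day.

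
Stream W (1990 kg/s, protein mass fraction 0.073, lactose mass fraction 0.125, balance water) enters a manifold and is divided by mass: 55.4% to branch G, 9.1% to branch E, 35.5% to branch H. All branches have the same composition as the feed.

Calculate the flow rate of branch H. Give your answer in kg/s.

706.4 kg/s

Branch H flow = 0.355×1990 = 706.45 kg/s.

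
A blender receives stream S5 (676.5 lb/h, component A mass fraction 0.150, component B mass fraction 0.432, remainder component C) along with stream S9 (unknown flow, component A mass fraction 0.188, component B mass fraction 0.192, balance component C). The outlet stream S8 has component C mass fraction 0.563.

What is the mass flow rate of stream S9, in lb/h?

1721 lb/h

Let S9 be the unknown flow. Total out = 676.5 + S9.
component C balance: 282.78 + 0.620·S9 = 0.563·(676.5 + S9)
(0.620 − 0.563)·S9 = 0.563×676.5 − 282.78 = 98.092
S9 = 98.092 / 0.057 = 1720.9 lb/h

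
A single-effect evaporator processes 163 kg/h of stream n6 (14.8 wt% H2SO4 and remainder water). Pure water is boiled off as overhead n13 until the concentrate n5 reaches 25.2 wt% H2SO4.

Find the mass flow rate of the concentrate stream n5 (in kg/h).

H2SO4 is conserved: 163×0.148 = 24.124 kg/h all reports to the concentrate.
Concentrate = 24.124/(target fraction) = 95.73 kg/h.

95.73 kg/h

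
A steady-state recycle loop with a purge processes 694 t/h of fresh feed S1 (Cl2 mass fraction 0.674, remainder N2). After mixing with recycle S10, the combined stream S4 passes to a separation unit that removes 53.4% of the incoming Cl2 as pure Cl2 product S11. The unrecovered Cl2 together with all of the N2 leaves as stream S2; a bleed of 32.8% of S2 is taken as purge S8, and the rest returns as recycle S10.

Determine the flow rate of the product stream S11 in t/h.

Cl2 in S4: m_A = 694×0.674 + (1−0.328)·(1−0.534)·m_A, so m_A = 467.76/0.6868 = 681.02 t/h.
Product S11 = 0.534×681.02 = 363.66 t/h.

363.7 t/h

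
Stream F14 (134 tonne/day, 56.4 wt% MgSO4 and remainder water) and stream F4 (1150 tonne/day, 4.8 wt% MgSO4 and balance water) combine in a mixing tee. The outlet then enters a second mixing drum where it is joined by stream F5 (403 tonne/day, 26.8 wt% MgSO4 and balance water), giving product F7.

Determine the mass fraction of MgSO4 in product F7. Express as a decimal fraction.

0.142

Overall, product flow = 1687 tonne/day.
MgSO4 in = 134×0.564 + 1150×0.048 + 403×0.268 = 238.78 tonne/day.
MgSO4 fraction in F7 = 0.142.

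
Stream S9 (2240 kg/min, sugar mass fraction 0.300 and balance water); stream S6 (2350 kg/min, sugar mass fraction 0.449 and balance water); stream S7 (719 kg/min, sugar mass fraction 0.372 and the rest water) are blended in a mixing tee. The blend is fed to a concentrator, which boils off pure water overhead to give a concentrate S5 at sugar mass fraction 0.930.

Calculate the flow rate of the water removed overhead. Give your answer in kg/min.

3164 kg/min

sugar entering = 2240×0.300 + 2350×0.449 + 719×0.372 = 1994.6 kg/min.
All sugar reports to S5, so S5 = 1994.6/0.930 = 2144.8 kg/min.
Total feed = 5309 kg/min; overhead = 5309 − 2144.8 = 3164.2 kg/min.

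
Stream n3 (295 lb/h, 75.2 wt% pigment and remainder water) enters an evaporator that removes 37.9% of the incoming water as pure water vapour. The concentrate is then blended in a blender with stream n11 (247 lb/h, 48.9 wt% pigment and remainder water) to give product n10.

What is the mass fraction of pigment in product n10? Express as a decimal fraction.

0.666

Vapour removed = 0.379×0.248×295 = 27.728 lb/h; concentrate = 267.27 lb/h.
pigment reaching the mixer = 221.84 (from concentrate) + 247×0.489 = 342.62 lb/h.
Product flow = 267.27 + 247 = 514.27 lb/h; pigment fraction = 0.666.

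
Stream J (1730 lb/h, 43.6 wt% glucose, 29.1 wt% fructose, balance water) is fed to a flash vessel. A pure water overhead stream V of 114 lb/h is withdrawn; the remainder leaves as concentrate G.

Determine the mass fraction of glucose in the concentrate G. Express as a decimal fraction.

glucose is not removed: 1730×0.436 = 754.28 lb/h of glucose enters G.
Concentrate = 1730 − 114 = 1616 lb/h.
Mass fraction = 754.28/1616 = 0.467.

0.467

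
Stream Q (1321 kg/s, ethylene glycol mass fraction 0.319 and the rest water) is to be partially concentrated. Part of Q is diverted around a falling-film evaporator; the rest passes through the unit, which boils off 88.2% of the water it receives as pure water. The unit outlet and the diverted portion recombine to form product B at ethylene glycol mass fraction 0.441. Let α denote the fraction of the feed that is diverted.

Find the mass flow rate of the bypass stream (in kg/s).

712.6 kg/s

All 1321×0.319 = 421.4 kg/s of ethylene glycol reaches B, so B = 421.4/0.441 = 955.55 kg/s and vapour = 365.45 kg/s.
The evaporator receives (1−α)·1321 of feed at 0.681 water and removes 0.882 of that water:
0.882×0.681×(1−α)×1321 = 365.45
(1−α) = 365.45/793.45 = 0.4606;  α = 0.5394.
Bypass flow = 0.5394×1321 = 712.57 kg/s.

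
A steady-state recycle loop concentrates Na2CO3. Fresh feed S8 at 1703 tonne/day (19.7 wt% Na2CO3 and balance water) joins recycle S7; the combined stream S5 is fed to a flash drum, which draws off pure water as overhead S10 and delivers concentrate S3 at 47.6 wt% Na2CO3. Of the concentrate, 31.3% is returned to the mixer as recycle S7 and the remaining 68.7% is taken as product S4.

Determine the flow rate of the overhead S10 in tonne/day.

998.2 tonne/day

Overall Na2CO3 balance (none leaves overhead): Na2CO3 in fresh feed = Na2CO3 in product, i.e. 1703×0.197 = (1−0.313)·S3·0.476.
S3 = 335.49/(0.476×0.687) = 1025.9 tonne/day.
Recycle S7 = 0.313×1025.9 = 321.12 tonne/day.
Combined feed S5 = 1703 + 321.12 = 2024.1 tonne/day.
Overhead S10 = S5 − S3 = 2024.1 − 1025.9 = 998.19 tonne/day.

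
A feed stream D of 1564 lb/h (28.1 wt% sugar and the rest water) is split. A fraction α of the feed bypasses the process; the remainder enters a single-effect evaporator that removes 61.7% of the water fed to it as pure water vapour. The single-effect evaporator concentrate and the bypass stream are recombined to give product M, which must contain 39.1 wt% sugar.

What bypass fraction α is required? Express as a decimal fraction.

All 1564×0.281 = 439.48 lb/h of sugar reaches M, so M = 439.48/0.391 = 1124 lb/h and vapour = 440 lb/h.
The evaporator receives (1−α)·1564 of feed at 0.719 water and removes 0.617 of that water:
0.617×0.719×(1−α)×1564 = 440
(1−α) = 440/693.83 = 0.6342;  α = 0.3658.

0.366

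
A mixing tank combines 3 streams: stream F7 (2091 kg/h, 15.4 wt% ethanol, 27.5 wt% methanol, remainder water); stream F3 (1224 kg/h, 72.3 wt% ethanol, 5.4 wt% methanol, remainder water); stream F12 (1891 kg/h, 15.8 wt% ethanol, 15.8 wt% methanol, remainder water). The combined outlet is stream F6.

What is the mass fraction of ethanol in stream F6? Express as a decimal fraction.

0.289

Total flow out = 2091 + 1224 + 1891 = 5206 kg/h.
ethanol in = 2091×0.154 + 1224×0.723 + 1891×0.158 = 1505.7 kg/h.
ethanol mass fraction in F6 = 1505.7/5206 = 0.289.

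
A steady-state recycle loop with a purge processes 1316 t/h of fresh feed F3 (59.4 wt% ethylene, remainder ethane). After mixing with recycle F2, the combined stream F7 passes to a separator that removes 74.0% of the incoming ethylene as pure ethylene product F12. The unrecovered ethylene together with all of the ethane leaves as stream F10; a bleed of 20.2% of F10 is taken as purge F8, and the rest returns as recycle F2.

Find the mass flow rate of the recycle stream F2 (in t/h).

2315 t/h

ethane enters only via F3 and leaves only via the purge: 1316×0.406 = 0.202×(ethane in F10), and the separator passes all ethane, so ethane in F7 = ethane in F10 = 2645 t/h.
ethylene in F7: m_A = 1316×0.594 + (1−0.202)·(1−0.740)·m_A, so m_A = 781.7/0.7925 = 986.35 t/h.
F10 = (1−0.740)×986.35 + 2645 = 2901.5 t/h.
Recycle F2 = (1−0.202)×2901.5 = 2315.4 t/h.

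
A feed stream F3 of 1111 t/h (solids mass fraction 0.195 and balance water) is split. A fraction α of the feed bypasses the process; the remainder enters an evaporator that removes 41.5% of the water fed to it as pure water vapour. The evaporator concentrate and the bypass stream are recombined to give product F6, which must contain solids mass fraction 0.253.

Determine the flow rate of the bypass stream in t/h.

348.6 t/h

All 1111×0.195 = 216.65 t/h of solids reaches F6, so F6 = 216.65/0.253 = 856.3 t/h and vapour = 254.7 t/h.
The evaporator receives (1−α)·1111 of feed at 0.805 water and removes 0.415 of that water:
0.415×0.805×(1−α)×1111 = 254.7
(1−α) = 254.7/371.16 = 0.6862;  α = 0.3138.
Bypass flow = 0.3138×1111 = 348.61 t/h.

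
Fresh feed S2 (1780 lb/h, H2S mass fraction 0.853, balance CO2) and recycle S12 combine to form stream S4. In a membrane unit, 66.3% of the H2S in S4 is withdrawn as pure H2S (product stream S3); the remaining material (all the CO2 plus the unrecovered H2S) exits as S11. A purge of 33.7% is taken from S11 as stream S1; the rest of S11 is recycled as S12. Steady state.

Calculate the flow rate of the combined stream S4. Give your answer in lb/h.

2732 lb/h

CO2 enters only via S2 and leaves only via the purge: 1780×0.147 = 0.337×(CO2 in S11), and the membrane unit passes all CO2, so CO2 in S4 = CO2 in S11 = 776.44 lb/h.
H2S in S4: m_A = 1780×0.853 + (1−0.337)·(1−0.663)·m_A, so m_A = 1518.3/0.7766 = 1955.2 lb/h.
S4 = 1955.2 + 776.44 = 2731.6 lb/h.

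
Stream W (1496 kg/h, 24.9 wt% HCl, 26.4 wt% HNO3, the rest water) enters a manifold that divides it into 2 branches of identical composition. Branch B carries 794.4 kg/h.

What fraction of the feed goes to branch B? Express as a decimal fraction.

0.531

Fraction to B = 794.4/1496 = 0.5310.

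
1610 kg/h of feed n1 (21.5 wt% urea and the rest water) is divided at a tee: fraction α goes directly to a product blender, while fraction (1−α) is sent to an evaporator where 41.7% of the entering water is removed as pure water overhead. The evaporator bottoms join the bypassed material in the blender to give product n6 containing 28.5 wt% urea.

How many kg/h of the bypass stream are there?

402 kg/h

All 1610×0.215 = 346.15 kg/h of urea reaches n6, so n6 = 346.15/0.285 = 1214.6 kg/h and vapour = 395.44 kg/h.
The evaporator receives (1−α)·1610 of feed at 0.785 water and removes 0.417 of that water:
0.417×0.785×(1−α)×1610 = 395.44
(1−α) = 395.44/527.03 = 0.7503;  α = 0.2497.
Bypass flow = 0.2497×1610 = 401.98 kg/h.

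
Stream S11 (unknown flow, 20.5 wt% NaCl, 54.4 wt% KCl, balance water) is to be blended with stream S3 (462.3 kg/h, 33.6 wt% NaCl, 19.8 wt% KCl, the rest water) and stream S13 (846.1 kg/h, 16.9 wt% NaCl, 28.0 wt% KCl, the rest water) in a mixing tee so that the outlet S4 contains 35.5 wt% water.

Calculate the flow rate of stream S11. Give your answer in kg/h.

2088 kg/h

Let S11 be the unknown flow. Total out = 1308.4 + S11.
water balance: 681.63 + 0.251·S11 = 0.355·(1308.4 + S11)
(0.251 − 0.355)·S11 = 0.355×1308.4 − 681.63 = -217.15
S11 = -217.15 / -0.104 = 2088 kg/h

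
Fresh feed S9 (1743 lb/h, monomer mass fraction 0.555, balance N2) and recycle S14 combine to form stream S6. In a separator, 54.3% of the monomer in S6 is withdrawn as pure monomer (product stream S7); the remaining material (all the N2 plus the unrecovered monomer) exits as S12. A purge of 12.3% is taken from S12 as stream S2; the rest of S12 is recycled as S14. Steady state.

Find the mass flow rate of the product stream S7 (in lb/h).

876.6 lb/h

monomer in S6: m_A = 1743×0.555 + (1−0.123)·(1−0.543)·m_A, so m_A = 967.37/0.5992 = 1614.4 lb/h.
Product S7 = 0.543×1614.4 = 876.62 lb/h.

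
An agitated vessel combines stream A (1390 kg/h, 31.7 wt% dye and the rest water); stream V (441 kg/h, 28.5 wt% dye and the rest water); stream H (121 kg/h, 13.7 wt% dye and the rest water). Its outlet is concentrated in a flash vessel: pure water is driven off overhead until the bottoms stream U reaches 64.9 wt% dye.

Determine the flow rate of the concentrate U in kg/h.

898.1 kg/h

dye entering = 1390×0.317 + 441×0.285 + 121×0.137 = 582.89 kg/h.
All dye reports to U, so U = 582.89/0.649 = 898.14 kg/h.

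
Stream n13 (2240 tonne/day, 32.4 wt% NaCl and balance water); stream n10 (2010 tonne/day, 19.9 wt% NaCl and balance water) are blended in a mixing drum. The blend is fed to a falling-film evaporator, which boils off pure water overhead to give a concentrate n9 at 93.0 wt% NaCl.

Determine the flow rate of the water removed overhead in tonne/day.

NaCl entering = 2240×0.324 + 2010×0.199 = 1125.8 tonne/day.
All NaCl reports to n9, so n9 = 1125.8/0.930 = 1210.5 tonne/day.
Total feed = 4250 tonne/day; overhead = 4250 − 1210.5 = 3039.5 tonne/day.

3040 tonne/day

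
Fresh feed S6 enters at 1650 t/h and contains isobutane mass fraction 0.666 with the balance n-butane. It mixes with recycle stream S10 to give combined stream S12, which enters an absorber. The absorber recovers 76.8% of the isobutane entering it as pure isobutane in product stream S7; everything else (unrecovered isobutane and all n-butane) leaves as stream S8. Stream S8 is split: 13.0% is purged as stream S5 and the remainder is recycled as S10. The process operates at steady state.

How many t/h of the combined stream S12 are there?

n-butane enters only via S6 and leaves only via the purge: 1650×0.334 = 0.130×(n-butane in S8), and the absorber passes all n-butane, so n-butane in S12 = n-butane in S8 = 4239.2 t/h.
isobutane in S12: m_A = 1650×0.666 + (1−0.130)·(1−0.768)·m_A, so m_A = 1098.9/0.7982 = 1376.8 t/h.
S12 = 1376.8 + 4239.2 = 5616 t/h.

5616 t/h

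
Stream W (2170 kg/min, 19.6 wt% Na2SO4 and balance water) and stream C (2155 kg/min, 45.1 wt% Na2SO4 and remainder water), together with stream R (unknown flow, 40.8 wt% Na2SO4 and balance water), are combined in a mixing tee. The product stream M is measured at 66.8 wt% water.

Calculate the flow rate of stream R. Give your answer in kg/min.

Let R be the unknown flow. Total out = 4325 + R.
water balance: 2927.8 + 0.592·R = 0.668·(4325 + R)
(0.592 − 0.668)·R = 0.668×4325 − 2927.8 = -38.675
R = -38.675 / -0.076 = 508.88 kg/min

508.9 kg/min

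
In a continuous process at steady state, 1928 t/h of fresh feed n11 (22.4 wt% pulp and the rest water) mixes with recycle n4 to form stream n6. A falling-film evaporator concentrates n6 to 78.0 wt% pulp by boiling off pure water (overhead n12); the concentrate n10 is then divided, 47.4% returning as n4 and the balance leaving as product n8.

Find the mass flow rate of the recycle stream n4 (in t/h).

498.9 t/h

Overall pulp balance (none leaves overhead): pulp in fresh feed = pulp in product, i.e. 1928×0.224 = (1−0.474)·n10·0.780.
n10 = 431.87/(0.780×0.526) = 1052.6 t/h.
Recycle n4 = 0.474×1052.6 = 498.95 t/h.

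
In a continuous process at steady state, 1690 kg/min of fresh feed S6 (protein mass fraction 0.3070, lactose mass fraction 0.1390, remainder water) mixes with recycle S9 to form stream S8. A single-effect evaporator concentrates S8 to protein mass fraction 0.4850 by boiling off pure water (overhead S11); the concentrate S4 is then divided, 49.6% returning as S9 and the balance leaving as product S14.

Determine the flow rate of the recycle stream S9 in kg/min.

Overall protein balance (none leaves overhead): protein in fresh feed = protein in product, i.e. 1690×0.307 = (1−0.496)·S4·0.485.
S4 = 518.83/(0.485×0.504) = 2122.5 kg/min.
Recycle S9 = 0.496×2122.5 = 1052.8 kg/min.

1053 kg/min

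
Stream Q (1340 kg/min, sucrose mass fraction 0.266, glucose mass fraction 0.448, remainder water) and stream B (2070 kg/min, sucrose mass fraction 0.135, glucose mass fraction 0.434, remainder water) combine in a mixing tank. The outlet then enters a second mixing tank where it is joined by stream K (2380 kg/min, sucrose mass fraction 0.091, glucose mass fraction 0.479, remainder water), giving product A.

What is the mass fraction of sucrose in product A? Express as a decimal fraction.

Overall, product flow = 5790 kg/min.
sucrose in = 1340×0.266 + 2070×0.135 + 2380×0.091 = 852.47 kg/min.
sucrose fraction in A = 0.147.

0.147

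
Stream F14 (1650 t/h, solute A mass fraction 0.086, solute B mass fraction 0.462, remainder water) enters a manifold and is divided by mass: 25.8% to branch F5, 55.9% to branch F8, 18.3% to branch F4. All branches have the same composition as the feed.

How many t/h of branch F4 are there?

Branch F4 flow = 0.183×1650 = 301.95 t/h.

301.9 t/h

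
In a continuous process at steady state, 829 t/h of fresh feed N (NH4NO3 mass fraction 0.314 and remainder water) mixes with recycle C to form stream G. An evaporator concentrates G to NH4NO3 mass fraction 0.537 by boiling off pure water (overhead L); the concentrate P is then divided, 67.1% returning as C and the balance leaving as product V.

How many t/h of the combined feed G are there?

Overall NH4NO3 balance (none leaves overhead): NH4NO3 in fresh feed = NH4NO3 in product, i.e. 829×0.314 = (1−0.671)·P·0.537.
P = 260.31/(0.537×0.329) = 1473.4 t/h.
Recycle C = 0.671×1473.4 = 988.64 t/h.
Combined feed G = 829 + 988.64 = 1817.6 t/h.

1818 t/h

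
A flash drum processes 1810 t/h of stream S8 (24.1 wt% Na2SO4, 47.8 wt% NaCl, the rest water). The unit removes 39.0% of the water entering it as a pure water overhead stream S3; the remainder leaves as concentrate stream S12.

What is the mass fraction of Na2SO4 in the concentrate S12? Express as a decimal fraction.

Na2SO4 is not removed: 1810×0.241 = 436.21 t/h of Na2SO4 enters S12.
water entering = 1810×0.281 = 508.61 t/h; overhead removed = 0.390×508.61 = 198.36 t/h.
Concentrate = 1810 − 198.36 = 1611.6 t/h.
Mass fraction = 436.21/1611.6 = 0.2707.

0.2707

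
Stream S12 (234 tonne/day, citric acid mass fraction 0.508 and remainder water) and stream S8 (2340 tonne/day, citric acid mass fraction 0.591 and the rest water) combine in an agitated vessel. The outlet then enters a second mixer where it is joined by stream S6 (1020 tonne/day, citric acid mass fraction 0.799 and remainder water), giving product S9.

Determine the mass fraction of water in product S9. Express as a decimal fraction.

Overall, product flow = 3594 tonne/day.
water in = 234×0.492 + 2340×0.409 + 1020×0.201 = 1277.2 tonne/day.
water fraction in S9 = 0.355.

0.355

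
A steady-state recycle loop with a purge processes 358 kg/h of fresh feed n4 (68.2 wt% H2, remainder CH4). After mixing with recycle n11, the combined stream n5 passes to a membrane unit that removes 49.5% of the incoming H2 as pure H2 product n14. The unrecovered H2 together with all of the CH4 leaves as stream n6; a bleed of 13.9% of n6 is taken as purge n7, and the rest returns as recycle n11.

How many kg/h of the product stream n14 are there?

H2 in n5: m_A = 358×0.682 + (1−0.139)·(1−0.495)·m_A, so m_A = 244.16/0.5652 = 431.99 kg/h.
Product n14 = 0.495×431.99 = 213.83 kg/h.

213.8 kg/h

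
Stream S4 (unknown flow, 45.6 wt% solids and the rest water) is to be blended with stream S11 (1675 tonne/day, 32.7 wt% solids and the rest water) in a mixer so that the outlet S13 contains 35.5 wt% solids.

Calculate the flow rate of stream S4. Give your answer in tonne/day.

464.4 tonne/day

Let S4 be the unknown flow. Total out = 1675 + S4.
solids balance: 547.73 + 0.456·S4 = 0.355·(1675 + S4)
(0.456 − 0.355)·S4 = 0.355×1675 − 547.73 = 46.9
S4 = 46.9 / 0.101 = 464.36 tonne/day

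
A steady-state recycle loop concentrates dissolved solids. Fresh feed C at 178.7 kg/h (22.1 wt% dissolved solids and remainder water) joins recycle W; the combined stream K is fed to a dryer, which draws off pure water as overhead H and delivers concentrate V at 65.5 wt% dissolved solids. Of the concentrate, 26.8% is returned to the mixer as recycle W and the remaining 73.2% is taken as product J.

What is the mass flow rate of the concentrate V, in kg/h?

82.37 kg/h

Overall dissolved solids balance (none leaves overhead): dissolved solids in fresh feed = dissolved solids in product, i.e. 178.7×0.221 = (1−0.268)·V·0.655.
V = 39.493/(0.655×0.732) = 82.369 kg/h.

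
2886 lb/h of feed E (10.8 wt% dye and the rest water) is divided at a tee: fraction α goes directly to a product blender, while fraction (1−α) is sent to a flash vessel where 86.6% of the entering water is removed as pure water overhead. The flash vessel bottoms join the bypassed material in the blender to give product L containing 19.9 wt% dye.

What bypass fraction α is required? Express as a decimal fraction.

0.408

All 2886×0.108 = 311.69 lb/h of dye reaches L, so L = 311.69/0.199 = 1566.3 lb/h and vapour = 1319.7 lb/h.
The evaporator receives (1−α)·2886 of feed at 0.892 water and removes 0.866 of that water:
0.866×0.892×(1−α)×2886 = 1319.7
(1−α) = 1319.7/2229.4 = 0.5920;  α = 0.4080.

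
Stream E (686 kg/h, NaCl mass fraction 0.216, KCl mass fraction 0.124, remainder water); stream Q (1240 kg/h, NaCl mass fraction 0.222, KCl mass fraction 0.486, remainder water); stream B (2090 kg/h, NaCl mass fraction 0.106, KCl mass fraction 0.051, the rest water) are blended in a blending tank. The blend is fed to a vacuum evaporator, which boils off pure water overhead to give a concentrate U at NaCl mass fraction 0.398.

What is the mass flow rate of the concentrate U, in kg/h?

1621 kg/h

NaCl entering = 686×0.216 + 1240×0.222 + 2090×0.106 = 645 kg/h.
All NaCl reports to U, so U = 645/0.398 = 1620.6 kg/h.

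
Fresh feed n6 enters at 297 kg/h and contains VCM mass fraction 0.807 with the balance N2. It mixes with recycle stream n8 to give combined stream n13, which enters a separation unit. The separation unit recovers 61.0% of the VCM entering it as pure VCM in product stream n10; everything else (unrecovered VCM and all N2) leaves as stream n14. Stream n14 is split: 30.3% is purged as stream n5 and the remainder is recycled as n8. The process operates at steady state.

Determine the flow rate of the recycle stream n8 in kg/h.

N2 enters only via n6 and leaves only via the purge: 297×0.193 = 0.303×(N2 in n14), and the separation unit passes all N2, so N2 in n13 = N2 in n14 = 189.18 kg/h.
VCM in n13: m_A = 297×0.807 + (1−0.303)·(1−0.610)·m_A, so m_A = 239.68/0.7282 = 329.15 kg/h.
n14 = (1−0.610)×329.15 + 189.18 = 317.55 kg/h.
Recycle n8 = (1−0.303)×317.55 = 221.33 kg/h.

221.3 kg/h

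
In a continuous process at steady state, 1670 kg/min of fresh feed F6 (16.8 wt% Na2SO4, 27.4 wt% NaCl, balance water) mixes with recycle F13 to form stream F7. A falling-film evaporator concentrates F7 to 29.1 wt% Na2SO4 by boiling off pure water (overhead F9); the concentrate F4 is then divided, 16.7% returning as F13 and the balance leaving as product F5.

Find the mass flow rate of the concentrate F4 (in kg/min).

Overall Na2SO4 balance (none leaves overhead): Na2SO4 in fresh feed = Na2SO4 in product, i.e. 1670×0.168 = (1−0.167)·F4·0.291.
F4 = 280.56/(0.291×0.833) = 1157.4 kg/min.

1157 kg/min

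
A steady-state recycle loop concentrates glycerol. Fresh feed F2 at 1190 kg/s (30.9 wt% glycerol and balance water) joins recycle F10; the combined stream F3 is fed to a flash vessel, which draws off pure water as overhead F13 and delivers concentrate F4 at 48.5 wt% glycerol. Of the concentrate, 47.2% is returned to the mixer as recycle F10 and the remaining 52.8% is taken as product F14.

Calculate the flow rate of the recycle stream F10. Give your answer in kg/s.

Overall glycerol balance (none leaves overhead): glycerol in fresh feed = glycerol in product, i.e. 1190×0.309 = (1−0.472)·F4·0.485.
F4 = 367.71/(0.485×0.528) = 1435.9 kg/s.
Recycle F10 = 0.472×1435.9 = 677.75 kg/s.

677.8 kg/s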